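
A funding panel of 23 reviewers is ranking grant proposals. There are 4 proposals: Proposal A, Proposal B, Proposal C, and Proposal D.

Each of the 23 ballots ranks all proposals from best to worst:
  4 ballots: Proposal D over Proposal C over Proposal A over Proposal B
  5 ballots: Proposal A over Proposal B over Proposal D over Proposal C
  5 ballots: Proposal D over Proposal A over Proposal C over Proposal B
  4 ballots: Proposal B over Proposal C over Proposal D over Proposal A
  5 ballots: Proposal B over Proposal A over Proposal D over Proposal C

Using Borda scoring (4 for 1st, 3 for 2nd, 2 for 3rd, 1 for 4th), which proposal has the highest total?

Proposal A: 4×2 + 5×4 + 5×3 + 4×1 + 5×3 = 62
Proposal B: 4×1 + 5×3 + 5×1 + 4×4 + 5×4 = 60
Proposal C: 4×3 + 5×1 + 5×2 + 4×3 + 5×1 = 44
Proposal D: 4×4 + 5×2 + 5×4 + 4×2 + 5×2 = 64

Proposal D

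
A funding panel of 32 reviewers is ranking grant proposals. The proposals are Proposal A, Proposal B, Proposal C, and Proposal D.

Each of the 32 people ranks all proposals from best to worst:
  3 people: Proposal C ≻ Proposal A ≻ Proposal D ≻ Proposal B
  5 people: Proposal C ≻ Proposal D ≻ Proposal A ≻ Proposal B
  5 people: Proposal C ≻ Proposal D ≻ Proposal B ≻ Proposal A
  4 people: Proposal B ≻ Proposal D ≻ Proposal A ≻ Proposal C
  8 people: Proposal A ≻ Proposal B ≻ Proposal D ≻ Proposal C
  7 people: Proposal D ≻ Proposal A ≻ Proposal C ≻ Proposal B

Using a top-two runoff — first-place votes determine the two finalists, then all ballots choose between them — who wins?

Proposal A

Round 1 first-place votes: Proposal A 8, Proposal B 4, Proposal C 13, Proposal D 7. Proposal C and Proposal A advance.
Runoff: Proposal C is ranked above Proposal A on 13 ballots, Proposal A above Proposal C on 19.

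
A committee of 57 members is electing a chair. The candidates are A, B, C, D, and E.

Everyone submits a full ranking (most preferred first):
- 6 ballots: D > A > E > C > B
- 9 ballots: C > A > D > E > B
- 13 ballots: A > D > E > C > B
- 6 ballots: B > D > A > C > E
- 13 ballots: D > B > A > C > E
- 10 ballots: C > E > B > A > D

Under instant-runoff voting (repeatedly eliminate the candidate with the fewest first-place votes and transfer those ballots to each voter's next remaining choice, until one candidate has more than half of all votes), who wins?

D

Round 1: A 13, B 6, C 19, D 19, E 0. E eliminated.
Round 2: A 13, B 6, C 19, D 19. B eliminated.
Round 3: A 13, C 19, D 25. A eliminated.
Round 4: C 19, D 38. D has a majority (≥29).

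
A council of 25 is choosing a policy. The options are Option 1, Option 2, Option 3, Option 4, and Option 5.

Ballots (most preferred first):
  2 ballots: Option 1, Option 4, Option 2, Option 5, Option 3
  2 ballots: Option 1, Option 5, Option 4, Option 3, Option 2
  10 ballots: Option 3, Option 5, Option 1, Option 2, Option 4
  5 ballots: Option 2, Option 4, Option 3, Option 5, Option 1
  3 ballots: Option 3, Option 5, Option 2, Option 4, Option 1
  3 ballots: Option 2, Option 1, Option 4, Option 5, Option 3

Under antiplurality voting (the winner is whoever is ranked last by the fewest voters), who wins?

Last-place votes: Option 1 8, Option 2 2, Option 3 5, Option 4 10, Option 5 0.

Option 5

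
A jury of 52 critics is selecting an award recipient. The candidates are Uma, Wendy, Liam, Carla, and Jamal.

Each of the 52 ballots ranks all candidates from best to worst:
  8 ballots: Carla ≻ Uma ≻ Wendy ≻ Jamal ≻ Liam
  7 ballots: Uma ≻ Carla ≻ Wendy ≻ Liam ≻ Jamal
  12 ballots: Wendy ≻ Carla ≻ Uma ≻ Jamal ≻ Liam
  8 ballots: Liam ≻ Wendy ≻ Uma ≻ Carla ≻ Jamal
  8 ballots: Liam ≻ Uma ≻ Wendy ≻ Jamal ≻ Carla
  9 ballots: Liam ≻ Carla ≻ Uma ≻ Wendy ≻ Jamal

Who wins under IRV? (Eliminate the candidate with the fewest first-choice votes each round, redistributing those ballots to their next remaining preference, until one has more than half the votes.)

Carla

Round 1: Uma 7, Wendy 12, Liam 25, Carla 8, Jamal 0. Jamal eliminated.
Round 2: Uma 7, Wendy 12, Liam 25, Carla 8. Uma eliminated.
Round 3: Wendy 12, Liam 25, Carla 15. Wendy eliminated.
Round 4: Liam 25, Carla 27. Carla has a majority (≥27).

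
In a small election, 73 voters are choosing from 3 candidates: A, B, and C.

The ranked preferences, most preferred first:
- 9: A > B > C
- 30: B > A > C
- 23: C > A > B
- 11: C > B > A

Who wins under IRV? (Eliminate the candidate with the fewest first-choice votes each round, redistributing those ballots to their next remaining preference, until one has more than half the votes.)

Round 1: A 9, B 30, C 34. A eliminated.
Round 2: B 39, C 34. B has a majority (≥37).

B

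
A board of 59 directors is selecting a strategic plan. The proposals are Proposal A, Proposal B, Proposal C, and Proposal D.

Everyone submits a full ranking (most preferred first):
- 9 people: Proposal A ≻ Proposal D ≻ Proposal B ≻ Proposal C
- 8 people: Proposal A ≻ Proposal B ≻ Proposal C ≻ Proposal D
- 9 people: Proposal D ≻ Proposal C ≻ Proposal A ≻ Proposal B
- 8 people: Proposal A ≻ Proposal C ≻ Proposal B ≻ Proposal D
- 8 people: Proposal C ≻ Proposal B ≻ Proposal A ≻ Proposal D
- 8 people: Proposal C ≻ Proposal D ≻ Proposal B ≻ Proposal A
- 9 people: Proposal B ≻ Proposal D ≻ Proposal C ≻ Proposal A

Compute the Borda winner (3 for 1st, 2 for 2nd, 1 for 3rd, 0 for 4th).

Proposal A: 9×3 + 8×3 + 9×1 + 8×3 + 8×1 + 8×0 + 9×0 = 92
Proposal B: 9×1 + 8×2 + 9×0 + 8×1 + 8×2 + 8×1 + 9×3 = 84
Proposal C: 9×0 + 8×1 + 9×2 + 8×2 + 8×3 + 8×3 + 9×1 = 99
Proposal D: 9×2 + 8×0 + 9×3 + 8×0 + 8×0 + 8×2 + 9×2 = 79

Proposal C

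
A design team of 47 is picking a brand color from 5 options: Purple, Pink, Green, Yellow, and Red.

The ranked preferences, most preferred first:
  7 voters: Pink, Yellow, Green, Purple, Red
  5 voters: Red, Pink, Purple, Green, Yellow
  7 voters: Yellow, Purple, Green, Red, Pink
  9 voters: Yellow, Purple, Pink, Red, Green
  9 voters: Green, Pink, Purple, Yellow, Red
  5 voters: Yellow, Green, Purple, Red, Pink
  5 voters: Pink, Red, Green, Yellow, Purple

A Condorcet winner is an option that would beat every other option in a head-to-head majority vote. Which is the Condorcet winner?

Pink

Pink vs Purple: 26–21
Pink vs Green: 26–21
Pink vs Yellow: 26–21
Pink vs Red: 30–17
Pink beats every other option.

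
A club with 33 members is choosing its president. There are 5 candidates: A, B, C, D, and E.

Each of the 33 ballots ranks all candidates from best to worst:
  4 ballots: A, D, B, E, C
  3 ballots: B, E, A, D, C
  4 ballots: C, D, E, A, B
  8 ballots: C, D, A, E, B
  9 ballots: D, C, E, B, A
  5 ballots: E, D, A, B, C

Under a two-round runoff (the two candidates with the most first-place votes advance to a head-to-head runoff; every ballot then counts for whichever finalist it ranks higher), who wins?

D

Round 1 first-place votes: A 4, B 3, C 12, D 9, E 5. C and D advance.
Runoff: C is ranked above D on 12 ballots, D above C on 21.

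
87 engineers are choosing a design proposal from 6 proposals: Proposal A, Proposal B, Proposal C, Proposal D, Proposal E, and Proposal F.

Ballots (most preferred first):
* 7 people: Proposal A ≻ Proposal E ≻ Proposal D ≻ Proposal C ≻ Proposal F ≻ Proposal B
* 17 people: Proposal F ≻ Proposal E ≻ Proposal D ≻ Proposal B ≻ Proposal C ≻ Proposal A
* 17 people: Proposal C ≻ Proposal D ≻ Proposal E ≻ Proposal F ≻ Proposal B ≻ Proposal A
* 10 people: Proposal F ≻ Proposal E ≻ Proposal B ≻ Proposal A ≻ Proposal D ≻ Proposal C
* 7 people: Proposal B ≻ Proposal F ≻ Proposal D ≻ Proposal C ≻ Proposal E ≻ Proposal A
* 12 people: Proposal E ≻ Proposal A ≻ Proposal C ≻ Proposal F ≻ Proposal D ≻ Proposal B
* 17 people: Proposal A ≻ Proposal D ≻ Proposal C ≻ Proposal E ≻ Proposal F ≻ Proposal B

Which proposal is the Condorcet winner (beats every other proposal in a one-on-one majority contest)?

Proposal E

Proposal E vs Proposal A: 63–24
Proposal E vs Proposal B: 80–7
Proposal E vs Proposal C: 46–41
Proposal E vs Proposal D: 46–41
Proposal E vs Proposal F: 53–34
Proposal E beats every other proposal.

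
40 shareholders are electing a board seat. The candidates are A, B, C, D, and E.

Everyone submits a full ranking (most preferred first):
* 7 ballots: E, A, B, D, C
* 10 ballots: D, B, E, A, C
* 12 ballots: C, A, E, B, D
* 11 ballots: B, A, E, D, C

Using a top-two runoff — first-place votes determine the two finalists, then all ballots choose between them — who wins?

Round 1 first-place votes: A 0, B 11, C 12, D 10, E 7. C and B advance.
Runoff: C is ranked above B on 12 ballots, B above C on 28.

B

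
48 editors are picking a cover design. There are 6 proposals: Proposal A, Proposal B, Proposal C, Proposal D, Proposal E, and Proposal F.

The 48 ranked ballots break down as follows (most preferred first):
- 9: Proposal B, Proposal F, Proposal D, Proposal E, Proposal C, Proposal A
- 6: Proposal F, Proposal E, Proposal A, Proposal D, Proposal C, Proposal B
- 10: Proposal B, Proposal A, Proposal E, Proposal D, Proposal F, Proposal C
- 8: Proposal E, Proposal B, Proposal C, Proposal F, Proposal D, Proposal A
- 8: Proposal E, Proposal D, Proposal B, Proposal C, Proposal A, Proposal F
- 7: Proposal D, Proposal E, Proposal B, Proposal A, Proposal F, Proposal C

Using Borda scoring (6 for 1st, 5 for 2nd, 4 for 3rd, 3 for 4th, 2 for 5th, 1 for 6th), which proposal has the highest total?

Proposal E

Proposal A: 9×1 + 6×4 + 10×5 + 8×1 + 8×2 + 7×3 = 128
Proposal B: 9×6 + 6×1 + 10×6 + 8×5 + 8×4 + 7×4 = 220
Proposal C: 9×2 + 6×2 + 10×1 + 8×4 + 8×3 + 7×1 = 103
Proposal D: 9×4 + 6×3 + 10×3 + 8×2 + 8×5 + 7×6 = 182
Proposal E: 9×3 + 6×5 + 10×4 + 8×6 + 8×6 + 7×5 = 228
Proposal F: 9×5 + 6×6 + 10×2 + 8×3 + 8×1 + 7×2 = 147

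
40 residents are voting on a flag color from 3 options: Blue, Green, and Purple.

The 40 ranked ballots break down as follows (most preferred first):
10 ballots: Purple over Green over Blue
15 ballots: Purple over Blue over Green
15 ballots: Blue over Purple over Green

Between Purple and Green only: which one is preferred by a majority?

Purple is ranked above Green on 40 ballots; Green above Purple on 0.

Purple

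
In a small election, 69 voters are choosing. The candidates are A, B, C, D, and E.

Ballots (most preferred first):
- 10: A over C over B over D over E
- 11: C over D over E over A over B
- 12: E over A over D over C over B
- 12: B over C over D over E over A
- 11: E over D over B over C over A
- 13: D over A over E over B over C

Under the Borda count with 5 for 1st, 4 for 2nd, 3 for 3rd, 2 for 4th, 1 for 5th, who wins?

D

A: 10×5 + 11×2 + 12×4 + 12×1 + 11×1 + 13×4 = 195
B: 10×3 + 11×1 + 12×1 + 12×5 + 11×3 + 13×2 = 172
C: 10×4 + 11×5 + 12×2 + 12×4 + 11×2 + 13×1 = 202
D: 10×2 + 11×4 + 12×3 + 12×3 + 11×4 + 13×5 = 245
E: 10×1 + 11×3 + 12×5 + 12×2 + 11×5 + 13×3 = 221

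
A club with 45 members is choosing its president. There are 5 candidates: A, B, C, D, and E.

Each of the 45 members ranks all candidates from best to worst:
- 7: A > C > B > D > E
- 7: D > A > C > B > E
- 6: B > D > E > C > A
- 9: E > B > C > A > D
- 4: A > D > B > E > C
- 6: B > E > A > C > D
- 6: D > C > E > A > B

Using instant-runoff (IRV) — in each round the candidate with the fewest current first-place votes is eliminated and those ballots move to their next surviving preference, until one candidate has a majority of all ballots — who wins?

B

Round 1: A 11, B 12, C 0, D 13, E 9. C eliminated.
Round 2: A 11, B 12, D 13, E 9. E eliminated.
Round 3: A 11, B 21, D 13. A eliminated.
Round 4: B 28, D 17. B has a majority (≥23).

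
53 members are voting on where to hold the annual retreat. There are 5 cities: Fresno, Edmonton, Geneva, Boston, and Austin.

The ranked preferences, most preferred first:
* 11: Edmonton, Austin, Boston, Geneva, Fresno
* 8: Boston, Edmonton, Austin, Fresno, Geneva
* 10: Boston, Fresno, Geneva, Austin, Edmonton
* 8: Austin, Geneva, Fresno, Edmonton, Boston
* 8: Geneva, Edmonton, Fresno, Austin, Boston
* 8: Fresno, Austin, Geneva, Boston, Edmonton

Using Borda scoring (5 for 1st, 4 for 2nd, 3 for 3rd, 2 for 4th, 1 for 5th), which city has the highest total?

Fresno: 11×1 + 8×2 + 10×4 + 8×3 + 8×3 + 8×5 = 155
Edmonton: 11×5 + 8×4 + 10×1 + 8×2 + 8×4 + 8×1 = 153
Geneva: 11×2 + 8×1 + 10×3 + 8×4 + 8×5 + 8×3 = 156
Boston: 11×3 + 8×5 + 10×5 + 8×1 + 8×1 + 8×2 = 155
Austin: 11×4 + 8×3 + 10×2 + 8×5 + 8×2 + 8×4 = 176

Austin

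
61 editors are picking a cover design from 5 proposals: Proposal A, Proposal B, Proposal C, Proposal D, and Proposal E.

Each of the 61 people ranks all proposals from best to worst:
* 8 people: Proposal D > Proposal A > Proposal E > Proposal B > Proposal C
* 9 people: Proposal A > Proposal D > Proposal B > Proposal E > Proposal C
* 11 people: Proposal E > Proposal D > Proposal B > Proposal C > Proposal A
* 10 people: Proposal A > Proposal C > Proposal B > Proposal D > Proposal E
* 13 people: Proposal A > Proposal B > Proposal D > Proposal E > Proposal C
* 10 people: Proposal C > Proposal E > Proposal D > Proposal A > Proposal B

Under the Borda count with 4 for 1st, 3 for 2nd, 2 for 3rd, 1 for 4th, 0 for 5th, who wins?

Proposal A: 8×3 + 9×4 + 11×0 + 10×4 + 13×4 + 10×1 = 162
Proposal B: 8×1 + 9×2 + 11×2 + 10×2 + 13×3 + 10×0 = 107
Proposal C: 8×0 + 9×0 + 11×1 + 10×3 + 13×0 + 10×4 = 81
Proposal D: 8×4 + 9×3 + 11×3 + 10×1 + 13×2 + 10×2 = 148
Proposal E: 8×2 + 9×1 + 11×4 + 10×0 + 13×1 + 10×3 = 112

Proposal A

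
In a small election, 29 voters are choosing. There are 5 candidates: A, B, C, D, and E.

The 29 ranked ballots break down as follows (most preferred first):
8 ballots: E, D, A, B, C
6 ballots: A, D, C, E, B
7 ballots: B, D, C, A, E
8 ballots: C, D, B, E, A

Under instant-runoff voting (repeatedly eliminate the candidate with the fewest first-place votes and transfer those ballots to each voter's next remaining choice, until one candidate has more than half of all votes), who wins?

C

Round 1: A 6, B 7, C 8, D 0, E 8. D eliminated.
Round 2: A 6, B 7, C 8, E 8. A eliminated.
Round 3: B 7, C 14, E 8. B eliminated.
Round 4: C 21, E 8. C has a majority (≥15).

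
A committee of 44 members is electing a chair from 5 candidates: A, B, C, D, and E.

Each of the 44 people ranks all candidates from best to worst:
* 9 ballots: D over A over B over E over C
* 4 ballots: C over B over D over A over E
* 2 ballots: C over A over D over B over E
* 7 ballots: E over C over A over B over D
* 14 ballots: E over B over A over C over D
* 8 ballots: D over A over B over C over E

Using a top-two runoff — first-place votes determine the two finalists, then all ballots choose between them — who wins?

D

Round 1 first-place votes: A 0, B 0, C 6, D 17, E 21. E and D advance.
Runoff: E is ranked above D on 21 ballots, D above E on 23.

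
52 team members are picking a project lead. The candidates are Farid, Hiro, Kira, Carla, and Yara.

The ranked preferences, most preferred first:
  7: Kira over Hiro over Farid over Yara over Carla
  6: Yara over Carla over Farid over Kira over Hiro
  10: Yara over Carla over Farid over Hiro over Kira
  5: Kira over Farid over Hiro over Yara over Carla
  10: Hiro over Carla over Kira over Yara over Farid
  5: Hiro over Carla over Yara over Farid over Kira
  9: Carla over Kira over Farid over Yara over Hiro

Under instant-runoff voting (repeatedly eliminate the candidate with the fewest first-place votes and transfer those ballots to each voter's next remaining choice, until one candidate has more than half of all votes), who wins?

Round 1: Farid 0, Hiro 15, Kira 12, Carla 9, Yara 16. Farid eliminated.
Round 2: Hiro 15, Kira 12, Carla 9, Yara 16. Carla eliminated.
Round 3: Hiro 15, Kira 21, Yara 16. Hiro eliminated.
Round 4: Kira 31, Yara 21. Kira has a majority (≥27).

Kira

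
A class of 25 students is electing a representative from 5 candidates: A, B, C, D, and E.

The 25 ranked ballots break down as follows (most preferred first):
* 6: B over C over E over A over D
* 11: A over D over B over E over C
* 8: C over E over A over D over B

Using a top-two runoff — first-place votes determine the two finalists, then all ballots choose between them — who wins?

Round 1 first-place votes: A 11, B 6, C 8, D 0, E 0. A and C advance.
Runoff: A is ranked above C on 11 ballots, C above A on 14.

C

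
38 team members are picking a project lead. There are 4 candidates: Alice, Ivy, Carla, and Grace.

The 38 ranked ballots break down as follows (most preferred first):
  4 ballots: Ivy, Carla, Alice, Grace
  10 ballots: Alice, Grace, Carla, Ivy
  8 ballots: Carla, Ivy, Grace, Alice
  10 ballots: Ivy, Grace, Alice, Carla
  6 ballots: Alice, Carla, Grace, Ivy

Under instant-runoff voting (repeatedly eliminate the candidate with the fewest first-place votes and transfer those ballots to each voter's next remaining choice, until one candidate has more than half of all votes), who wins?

Ivy

Round 1: Alice 16, Ivy 14, Carla 8, Grace 0. Grace eliminated.
Round 2: Alice 16, Ivy 14, Carla 8. Carla eliminated.
Round 3: Alice 16, Ivy 22. Ivy has a majority (≥20).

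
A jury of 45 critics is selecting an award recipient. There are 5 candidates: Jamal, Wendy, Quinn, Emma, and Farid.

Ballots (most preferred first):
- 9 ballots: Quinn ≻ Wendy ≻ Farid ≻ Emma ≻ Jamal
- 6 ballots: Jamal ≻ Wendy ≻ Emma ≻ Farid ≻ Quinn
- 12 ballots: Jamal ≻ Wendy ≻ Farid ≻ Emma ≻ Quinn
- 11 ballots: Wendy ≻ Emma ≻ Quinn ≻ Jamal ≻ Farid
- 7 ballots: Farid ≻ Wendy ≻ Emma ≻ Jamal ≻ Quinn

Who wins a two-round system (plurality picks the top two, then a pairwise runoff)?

Round 1 first-place votes: Jamal 18, Wendy 11, Quinn 9, Emma 0, Farid 7. Jamal and Wendy advance.
Runoff: Jamal is ranked above Wendy on 18 ballots, Wendy above Jamal on 27.

Wendy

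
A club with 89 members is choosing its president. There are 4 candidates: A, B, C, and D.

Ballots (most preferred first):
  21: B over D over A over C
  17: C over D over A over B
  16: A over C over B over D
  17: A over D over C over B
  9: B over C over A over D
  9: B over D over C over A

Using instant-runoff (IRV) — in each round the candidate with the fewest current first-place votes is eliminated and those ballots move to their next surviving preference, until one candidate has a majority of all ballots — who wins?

Round 1: A 33, B 39, C 17, D 0. D eliminated.
Round 2: A 33, B 39, C 17. C eliminated.
Round 3: A 50, B 39. A has a majority (≥45).

A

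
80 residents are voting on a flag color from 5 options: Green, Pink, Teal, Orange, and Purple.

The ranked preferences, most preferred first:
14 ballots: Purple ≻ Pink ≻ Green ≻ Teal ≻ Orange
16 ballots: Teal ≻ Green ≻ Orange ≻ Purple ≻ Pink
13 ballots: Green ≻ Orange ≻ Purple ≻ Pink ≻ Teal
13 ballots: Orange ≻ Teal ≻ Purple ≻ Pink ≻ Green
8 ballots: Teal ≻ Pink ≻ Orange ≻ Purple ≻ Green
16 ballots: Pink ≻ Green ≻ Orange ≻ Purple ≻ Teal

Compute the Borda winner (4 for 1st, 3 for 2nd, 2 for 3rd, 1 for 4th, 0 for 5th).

Green

Green: 14×2 + 16×3 + 13×4 + 13×0 + 8×0 + 16×3 = 176
Pink: 14×3 + 16×0 + 13×1 + 13×1 + 8×3 + 16×4 = 156
Teal: 14×1 + 16×4 + 13×0 + 13×3 + 8×4 + 16×0 = 149
Orange: 14×0 + 16×2 + 13×3 + 13×4 + 8×2 + 16×2 = 171
Purple: 14×4 + 16×1 + 13×2 + 13×2 + 8×1 + 16×1 = 148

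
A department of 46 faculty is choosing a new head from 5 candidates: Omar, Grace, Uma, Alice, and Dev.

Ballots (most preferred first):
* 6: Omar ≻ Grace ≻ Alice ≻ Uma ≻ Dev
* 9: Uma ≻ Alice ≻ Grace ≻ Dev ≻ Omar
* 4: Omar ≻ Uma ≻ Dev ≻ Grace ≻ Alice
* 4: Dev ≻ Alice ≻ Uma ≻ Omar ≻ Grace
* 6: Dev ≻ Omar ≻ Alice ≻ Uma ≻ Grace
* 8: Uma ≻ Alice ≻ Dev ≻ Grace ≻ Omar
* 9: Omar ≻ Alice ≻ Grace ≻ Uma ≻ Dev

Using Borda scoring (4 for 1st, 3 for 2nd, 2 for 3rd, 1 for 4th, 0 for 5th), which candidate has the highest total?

Omar: 6×4 + 9×0 + 4×4 + 4×1 + 6×3 + 8×0 + 9×4 = 98
Grace: 6×3 + 9×2 + 4×1 + 4×0 + 6×0 + 8×1 + 9×2 = 66
Uma: 6×1 + 9×4 + 4×3 + 4×2 + 6×1 + 8×4 + 9×1 = 109
Alice: 6×2 + 9×3 + 4×0 + 4×3 + 6×2 + 8×3 + 9×3 = 114
Dev: 6×0 + 9×1 + 4×2 + 4×4 + 6×4 + 8×2 + 9×0 = 73

Alice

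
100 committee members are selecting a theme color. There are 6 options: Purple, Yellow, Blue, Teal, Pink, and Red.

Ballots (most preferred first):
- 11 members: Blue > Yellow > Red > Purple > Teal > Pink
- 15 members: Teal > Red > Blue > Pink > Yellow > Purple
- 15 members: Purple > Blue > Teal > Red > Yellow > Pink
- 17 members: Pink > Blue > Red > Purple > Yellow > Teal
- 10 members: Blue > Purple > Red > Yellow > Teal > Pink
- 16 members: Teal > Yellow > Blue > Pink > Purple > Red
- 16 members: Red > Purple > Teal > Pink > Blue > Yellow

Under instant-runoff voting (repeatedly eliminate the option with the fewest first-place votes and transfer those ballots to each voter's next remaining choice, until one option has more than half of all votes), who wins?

Round 1: Purple 15, Yellow 0, Blue 21, Teal 31, Pink 17, Red 16. Yellow eliminated.
Round 2: Purple 15, Blue 21, Teal 31, Pink 17, Red 16. Purple eliminated.
Round 3: Blue 36, Teal 31, Pink 17, Red 16. Red eliminated.
Round 4: Blue 36, Teal 47, Pink 17. Pink eliminated.
Round 5: Blue 53, Teal 47. Blue has a majority (≥51).

Blue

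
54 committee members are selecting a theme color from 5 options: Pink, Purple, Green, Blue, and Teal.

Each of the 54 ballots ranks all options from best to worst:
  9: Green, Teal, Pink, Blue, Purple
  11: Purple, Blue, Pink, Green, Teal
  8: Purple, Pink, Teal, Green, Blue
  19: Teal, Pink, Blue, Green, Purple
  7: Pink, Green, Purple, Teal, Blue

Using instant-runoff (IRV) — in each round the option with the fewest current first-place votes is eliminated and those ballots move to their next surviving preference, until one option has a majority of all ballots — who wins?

Round 1: Pink 7, Purple 19, Green 9, Blue 0, Teal 19. Blue eliminated.
Round 2: Pink 7, Purple 19, Green 9, Teal 19. Pink eliminated.
Round 3: Purple 19, Green 16, Teal 19. Green eliminated.
Round 4: Purple 26, Teal 28. Teal has a majority (≥28).

Teal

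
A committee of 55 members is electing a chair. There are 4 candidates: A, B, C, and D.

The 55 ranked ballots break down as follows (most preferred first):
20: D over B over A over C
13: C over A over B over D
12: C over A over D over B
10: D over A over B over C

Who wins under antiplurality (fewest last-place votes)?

A

Last-place votes: A 0, B 12, C 30, D 13.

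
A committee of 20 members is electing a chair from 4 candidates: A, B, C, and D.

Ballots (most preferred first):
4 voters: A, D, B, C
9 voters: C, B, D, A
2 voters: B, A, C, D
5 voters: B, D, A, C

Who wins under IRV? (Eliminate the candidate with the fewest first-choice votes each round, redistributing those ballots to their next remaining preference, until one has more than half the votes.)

Round 1: A 4, B 7, C 9, D 0. D eliminated.
Round 2: A 4, B 7, C 9. A eliminated.
Round 3: B 11, C 9. B has a majority (≥11).

B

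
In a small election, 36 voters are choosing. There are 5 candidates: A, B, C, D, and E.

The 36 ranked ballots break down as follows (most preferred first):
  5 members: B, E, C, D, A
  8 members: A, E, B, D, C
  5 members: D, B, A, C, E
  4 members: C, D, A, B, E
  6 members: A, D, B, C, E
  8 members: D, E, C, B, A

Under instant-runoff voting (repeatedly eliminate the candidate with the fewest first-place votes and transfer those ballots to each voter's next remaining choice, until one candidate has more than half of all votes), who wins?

Round 1: A 14, B 5, C 4, D 13, E 0. E eliminated.
Round 2: A 14, B 5, C 4, D 13. C eliminated.
Round 3: A 14, B 5, D 17. B eliminated.
Round 4: A 14, D 22. D has a majority (≥19).

D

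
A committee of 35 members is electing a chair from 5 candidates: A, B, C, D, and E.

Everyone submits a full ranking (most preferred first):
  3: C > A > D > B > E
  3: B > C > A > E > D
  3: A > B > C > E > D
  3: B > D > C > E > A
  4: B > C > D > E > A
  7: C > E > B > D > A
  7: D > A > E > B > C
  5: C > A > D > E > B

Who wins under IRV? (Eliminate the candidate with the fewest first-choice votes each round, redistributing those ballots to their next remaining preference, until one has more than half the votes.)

Round 1: A 3, B 10, C 15, D 7, E 0. E eliminated.
Round 2: A 3, B 10, C 15, D 7. A eliminated.
Round 3: B 13, C 15, D 7. D eliminated.
Round 4: B 20, C 15. B has a majority (≥18).

B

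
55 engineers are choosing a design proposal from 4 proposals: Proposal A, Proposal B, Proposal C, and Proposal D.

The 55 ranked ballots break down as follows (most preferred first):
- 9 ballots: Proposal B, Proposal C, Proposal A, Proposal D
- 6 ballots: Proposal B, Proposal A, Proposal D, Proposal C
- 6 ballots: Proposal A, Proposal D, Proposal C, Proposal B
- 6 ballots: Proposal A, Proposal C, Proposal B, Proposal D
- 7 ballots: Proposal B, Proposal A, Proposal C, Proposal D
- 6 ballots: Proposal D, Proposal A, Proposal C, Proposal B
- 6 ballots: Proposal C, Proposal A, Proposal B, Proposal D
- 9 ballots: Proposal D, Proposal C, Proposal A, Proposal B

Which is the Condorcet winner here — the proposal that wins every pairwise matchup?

Proposal A vs Proposal B: 33–22
Proposal A vs Proposal C: 31–24
Proposal A vs Proposal D: 40–15
Proposal A beats every other proposal.

Proposal A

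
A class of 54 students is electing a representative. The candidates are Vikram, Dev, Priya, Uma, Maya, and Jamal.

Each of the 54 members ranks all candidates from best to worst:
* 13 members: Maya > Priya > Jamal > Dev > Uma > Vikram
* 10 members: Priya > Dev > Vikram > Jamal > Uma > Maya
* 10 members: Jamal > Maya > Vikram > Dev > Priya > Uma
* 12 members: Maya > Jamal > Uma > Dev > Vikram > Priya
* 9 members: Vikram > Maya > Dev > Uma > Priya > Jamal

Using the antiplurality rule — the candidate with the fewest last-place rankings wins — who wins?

Last-place votes: Vikram 13, Dev 0, Priya 12, Uma 10, Maya 10, Jamal 9.

Dev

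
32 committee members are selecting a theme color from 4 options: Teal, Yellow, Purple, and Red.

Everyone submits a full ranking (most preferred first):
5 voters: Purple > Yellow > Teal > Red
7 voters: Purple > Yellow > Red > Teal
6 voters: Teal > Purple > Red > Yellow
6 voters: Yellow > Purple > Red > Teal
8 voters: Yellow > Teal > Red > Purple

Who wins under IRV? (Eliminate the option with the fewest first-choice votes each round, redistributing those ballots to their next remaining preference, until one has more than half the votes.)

Purple

Round 1: Teal 6, Yellow 14, Purple 12, Red 0. Red eliminated.
Round 2: Teal 6, Yellow 14, Purple 12. Teal eliminated.
Round 3: Yellow 14, Purple 18. Purple has a majority (≥17).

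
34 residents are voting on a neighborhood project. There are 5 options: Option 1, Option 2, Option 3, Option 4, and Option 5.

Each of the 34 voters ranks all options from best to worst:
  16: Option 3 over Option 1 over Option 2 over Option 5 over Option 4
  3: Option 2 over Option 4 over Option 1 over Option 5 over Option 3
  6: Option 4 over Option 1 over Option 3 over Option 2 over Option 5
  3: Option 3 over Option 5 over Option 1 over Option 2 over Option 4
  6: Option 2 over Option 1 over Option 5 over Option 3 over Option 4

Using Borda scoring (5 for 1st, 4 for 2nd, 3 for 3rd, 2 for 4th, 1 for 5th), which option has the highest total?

Option 1

Option 1: 16×4 + 3×3 + 6×4 + 3×3 + 6×4 = 130
Option 2: 16×3 + 3×5 + 6×2 + 3×2 + 6×5 = 111
Option 3: 16×5 + 3×1 + 6×3 + 3×5 + 6×2 = 128
Option 4: 16×1 + 3×4 + 6×5 + 3×1 + 6×1 = 67
Option 5: 16×2 + 3×2 + 6×1 + 3×4 + 6×3 = 74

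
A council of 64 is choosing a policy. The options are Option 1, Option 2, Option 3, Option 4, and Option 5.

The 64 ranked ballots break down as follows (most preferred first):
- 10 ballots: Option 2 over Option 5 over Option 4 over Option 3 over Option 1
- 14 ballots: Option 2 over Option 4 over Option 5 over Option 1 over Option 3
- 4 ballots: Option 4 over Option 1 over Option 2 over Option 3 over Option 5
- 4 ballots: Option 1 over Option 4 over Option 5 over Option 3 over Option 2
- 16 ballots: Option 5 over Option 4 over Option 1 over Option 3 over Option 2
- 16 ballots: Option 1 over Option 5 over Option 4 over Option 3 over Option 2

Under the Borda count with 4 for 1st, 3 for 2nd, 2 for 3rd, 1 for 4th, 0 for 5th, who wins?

Option 1: 10×0 + 14×1 + 4×3 + 4×4 + 16×2 + 16×4 = 138
Option 2: 10×4 + 14×4 + 4×2 + 4×0 + 16×0 + 16×0 = 104
Option 3: 10×1 + 14×0 + 4×1 + 4×1 + 16×1 + 16×1 = 50
Option 4: 10×2 + 14×3 + 4×4 + 4×3 + 16×3 + 16×2 = 170
Option 5: 10×3 + 14×2 + 4×0 + 4×2 + 16×4 + 16×3 = 178

Option 5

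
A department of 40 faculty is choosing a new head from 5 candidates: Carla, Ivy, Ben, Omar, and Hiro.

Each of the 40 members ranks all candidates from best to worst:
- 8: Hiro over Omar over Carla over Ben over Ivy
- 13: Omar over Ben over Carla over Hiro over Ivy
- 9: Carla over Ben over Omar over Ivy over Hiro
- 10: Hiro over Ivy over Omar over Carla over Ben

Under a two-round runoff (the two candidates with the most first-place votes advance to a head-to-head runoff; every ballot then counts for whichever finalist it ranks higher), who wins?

Round 1 first-place votes: Carla 9, Ivy 0, Ben 0, Omar 13, Hiro 18. Hiro and Omar advance.
Runoff: Hiro is ranked above Omar on 18 ballots, Omar above Hiro on 22.

Omar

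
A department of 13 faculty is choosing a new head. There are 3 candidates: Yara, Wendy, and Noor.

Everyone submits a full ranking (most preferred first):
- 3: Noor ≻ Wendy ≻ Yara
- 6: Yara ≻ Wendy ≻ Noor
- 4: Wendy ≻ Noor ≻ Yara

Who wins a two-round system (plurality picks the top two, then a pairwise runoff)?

Wendy

Round 1 first-place votes: Yara 6, Wendy 4, Noor 3. Yara and Wendy advance.
Runoff: Yara is ranked above Wendy on 6 ballots, Wendy above Yara on 7.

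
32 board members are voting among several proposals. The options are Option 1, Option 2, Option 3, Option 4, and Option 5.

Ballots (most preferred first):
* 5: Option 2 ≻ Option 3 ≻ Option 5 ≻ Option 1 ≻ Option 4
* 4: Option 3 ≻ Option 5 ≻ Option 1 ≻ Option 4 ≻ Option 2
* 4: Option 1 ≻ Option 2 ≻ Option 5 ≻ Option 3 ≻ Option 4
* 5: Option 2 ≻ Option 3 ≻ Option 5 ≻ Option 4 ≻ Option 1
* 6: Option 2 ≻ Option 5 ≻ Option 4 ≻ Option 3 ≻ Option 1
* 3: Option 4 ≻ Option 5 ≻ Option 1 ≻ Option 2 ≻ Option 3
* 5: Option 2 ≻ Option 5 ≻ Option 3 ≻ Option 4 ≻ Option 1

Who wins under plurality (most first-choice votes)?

First-place votes: Option 1 4, Option 2 21, Option 3 4, Option 4 3, Option 5 0.

Option 2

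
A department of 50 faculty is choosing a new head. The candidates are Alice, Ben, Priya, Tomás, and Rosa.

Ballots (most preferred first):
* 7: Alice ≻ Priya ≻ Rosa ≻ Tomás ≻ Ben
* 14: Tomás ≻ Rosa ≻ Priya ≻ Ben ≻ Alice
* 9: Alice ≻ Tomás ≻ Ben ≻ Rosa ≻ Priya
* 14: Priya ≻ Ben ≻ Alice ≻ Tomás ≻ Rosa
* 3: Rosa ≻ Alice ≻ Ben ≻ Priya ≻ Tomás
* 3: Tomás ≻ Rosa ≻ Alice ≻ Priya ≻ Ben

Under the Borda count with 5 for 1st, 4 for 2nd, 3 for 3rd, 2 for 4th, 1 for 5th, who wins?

Tomás

Alice: 7×5 + 14×1 + 9×5 + 14×3 + 3×4 + 3×3 = 157
Ben: 7×1 + 14×2 + 9×3 + 14×4 + 3×3 + 3×1 = 130
Priya: 7×4 + 14×3 + 9×1 + 14×5 + 3×2 + 3×2 = 161
Tomás: 7×2 + 14×5 + 9×4 + 14×2 + 3×1 + 3×5 = 166
Rosa: 7×3 + 14×4 + 9×2 + 14×1 + 3×5 + 3×4 = 136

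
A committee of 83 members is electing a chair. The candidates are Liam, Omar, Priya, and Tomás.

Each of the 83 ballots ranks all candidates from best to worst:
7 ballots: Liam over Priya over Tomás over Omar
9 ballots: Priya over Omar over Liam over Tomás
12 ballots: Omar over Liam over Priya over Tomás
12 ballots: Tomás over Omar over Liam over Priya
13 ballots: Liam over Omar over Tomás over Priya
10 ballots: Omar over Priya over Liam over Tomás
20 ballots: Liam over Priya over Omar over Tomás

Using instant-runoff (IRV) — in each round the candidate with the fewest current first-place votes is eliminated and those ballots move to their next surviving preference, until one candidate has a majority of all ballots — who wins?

Omar

Round 1: Liam 40, Omar 22, Priya 9, Tomás 12. Priya eliminated.
Round 2: Liam 40, Omar 31, Tomás 12. Tomás eliminated.
Round 3: Liam 40, Omar 43. Omar has a majority (≥42).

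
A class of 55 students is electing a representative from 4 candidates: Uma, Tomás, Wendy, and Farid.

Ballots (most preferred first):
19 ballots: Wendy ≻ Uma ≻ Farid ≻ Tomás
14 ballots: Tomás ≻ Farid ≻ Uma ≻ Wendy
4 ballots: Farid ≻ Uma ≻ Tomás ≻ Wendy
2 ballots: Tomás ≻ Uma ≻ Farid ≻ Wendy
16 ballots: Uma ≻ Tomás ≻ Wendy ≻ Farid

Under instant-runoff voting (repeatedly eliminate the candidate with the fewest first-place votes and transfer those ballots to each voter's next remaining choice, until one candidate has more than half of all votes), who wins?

Round 1: Uma 16, Tomás 16, Wendy 19, Farid 4. Farid eliminated.
Round 2: Uma 20, Tomás 16, Wendy 19. Tomás eliminated.
Round 3: Uma 36, Wendy 19. Uma has a majority (≥28).

Uma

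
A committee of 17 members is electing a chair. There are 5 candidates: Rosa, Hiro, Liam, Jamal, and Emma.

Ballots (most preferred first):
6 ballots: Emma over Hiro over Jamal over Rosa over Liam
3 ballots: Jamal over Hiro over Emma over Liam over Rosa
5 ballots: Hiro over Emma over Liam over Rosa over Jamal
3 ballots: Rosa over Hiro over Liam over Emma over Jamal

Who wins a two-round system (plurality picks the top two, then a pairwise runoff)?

Round 1 first-place votes: Rosa 3, Hiro 5, Liam 0, Jamal 3, Emma 6. Emma and Hiro advance.
Runoff: Emma is ranked above Hiro on 6 ballots, Hiro above Emma on 11.

Hiro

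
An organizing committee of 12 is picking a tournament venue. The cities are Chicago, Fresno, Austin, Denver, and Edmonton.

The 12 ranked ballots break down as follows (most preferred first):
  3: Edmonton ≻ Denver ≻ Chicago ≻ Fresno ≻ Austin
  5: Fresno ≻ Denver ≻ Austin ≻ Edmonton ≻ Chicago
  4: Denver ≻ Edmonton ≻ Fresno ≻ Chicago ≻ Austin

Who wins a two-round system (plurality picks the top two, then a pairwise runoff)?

Denver

Round 1 first-place votes: Chicago 0, Fresno 5, Austin 0, Denver 4, Edmonton 3. Fresno and Denver advance.
Runoff: Fresno is ranked above Denver on 5 ballots, Denver above Fresno on 7.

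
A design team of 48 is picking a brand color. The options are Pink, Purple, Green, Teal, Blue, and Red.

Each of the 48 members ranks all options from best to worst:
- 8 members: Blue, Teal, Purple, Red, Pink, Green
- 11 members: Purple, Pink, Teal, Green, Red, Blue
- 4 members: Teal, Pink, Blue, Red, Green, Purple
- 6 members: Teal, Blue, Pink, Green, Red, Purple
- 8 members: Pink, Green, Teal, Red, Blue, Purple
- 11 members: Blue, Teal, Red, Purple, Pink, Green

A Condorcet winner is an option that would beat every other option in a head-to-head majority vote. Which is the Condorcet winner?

Teal vs Pink: 29–19
Teal vs Purple: 37–11
Teal vs Green: 40–8
Teal vs Blue: 29–19
Teal vs Red: 48–0
Teal beats every other option.

Teal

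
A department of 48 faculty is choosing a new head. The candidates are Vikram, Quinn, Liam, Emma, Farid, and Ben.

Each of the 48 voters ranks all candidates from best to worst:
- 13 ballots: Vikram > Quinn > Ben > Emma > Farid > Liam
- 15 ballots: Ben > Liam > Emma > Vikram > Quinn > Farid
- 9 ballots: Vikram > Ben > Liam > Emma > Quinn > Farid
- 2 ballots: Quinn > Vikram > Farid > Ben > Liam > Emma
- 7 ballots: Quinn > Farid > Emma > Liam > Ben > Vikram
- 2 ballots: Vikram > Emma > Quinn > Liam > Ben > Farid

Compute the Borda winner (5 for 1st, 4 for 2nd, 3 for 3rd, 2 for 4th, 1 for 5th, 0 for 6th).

Ben

Vikram: 13×5 + 15×2 + 9×5 + 2×4 + 7×0 + 2×5 = 158
Quinn: 13×4 + 15×1 + 9×1 + 2×5 + 7×5 + 2×3 = 127
Liam: 13×0 + 15×4 + 9×3 + 2×1 + 7×2 + 2×2 = 107
Emma: 13×2 + 15×3 + 9×2 + 2×0 + 7×3 + 2×4 = 118
Farid: 13×1 + 15×0 + 9×0 + 2×3 + 7×4 + 2×0 = 47
Ben: 13×3 + 15×5 + 9×4 + 2×2 + 7×1 + 2×1 = 163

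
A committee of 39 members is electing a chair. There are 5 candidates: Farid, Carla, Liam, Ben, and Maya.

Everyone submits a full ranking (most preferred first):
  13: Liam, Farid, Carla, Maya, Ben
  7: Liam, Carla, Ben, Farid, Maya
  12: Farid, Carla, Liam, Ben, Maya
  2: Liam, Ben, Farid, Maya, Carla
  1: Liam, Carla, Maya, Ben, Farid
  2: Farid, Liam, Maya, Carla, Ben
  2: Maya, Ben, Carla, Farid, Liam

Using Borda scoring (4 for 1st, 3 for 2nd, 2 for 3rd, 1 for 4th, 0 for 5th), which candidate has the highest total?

Farid: 13×3 + 7×1 + 12×4 + 2×2 + 1×0 + 2×4 + 2×1 = 108
Carla: 13×2 + 7×3 + 12×3 + 2×0 + 1×3 + 2×1 + 2×2 = 92
Liam: 13×4 + 7×4 + 12×2 + 2×4 + 1×4 + 2×3 + 2×0 = 122
Ben: 13×0 + 7×2 + 12×1 + 2×3 + 1×1 + 2×0 + 2×3 = 39
Maya: 13×1 + 7×0 + 12×0 + 2×1 + 1×2 + 2×2 + 2×4 = 29

Liam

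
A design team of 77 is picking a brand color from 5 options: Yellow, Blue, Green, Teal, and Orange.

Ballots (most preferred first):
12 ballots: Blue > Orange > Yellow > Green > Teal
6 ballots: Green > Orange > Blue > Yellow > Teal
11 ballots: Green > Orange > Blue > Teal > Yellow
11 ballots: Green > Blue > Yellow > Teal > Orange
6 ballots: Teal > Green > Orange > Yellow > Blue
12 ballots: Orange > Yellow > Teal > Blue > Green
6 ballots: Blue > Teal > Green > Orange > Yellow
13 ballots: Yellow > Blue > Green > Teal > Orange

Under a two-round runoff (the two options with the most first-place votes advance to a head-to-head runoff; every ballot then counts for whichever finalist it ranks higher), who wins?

Blue

Round 1 first-place votes: Yellow 13, Blue 18, Green 28, Teal 6, Orange 12. Green and Blue advance.
Runoff: Green is ranked above Blue on 34 ballots, Blue above Green on 43.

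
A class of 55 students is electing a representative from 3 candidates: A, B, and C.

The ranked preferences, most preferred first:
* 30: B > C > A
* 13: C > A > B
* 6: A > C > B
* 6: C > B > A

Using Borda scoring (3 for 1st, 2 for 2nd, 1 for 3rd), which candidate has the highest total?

C

A: 30×1 + 13×2 + 6×3 + 6×1 = 80
B: 30×3 + 13×1 + 6×1 + 6×2 = 121
C: 30×2 + 13×3 + 6×2 + 6×3 = 129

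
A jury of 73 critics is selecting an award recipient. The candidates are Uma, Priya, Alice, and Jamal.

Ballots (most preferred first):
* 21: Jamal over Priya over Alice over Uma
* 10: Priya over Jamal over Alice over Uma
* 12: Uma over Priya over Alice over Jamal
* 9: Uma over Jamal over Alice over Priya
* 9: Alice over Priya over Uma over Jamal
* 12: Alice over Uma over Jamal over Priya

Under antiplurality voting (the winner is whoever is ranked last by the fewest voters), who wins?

Last-place votes: Uma 31, Priya 21, Alice 0, Jamal 21.

Alice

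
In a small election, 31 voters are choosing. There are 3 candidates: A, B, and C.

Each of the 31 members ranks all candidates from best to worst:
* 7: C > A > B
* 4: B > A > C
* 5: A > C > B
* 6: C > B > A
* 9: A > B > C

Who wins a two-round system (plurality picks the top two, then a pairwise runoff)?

A

Round 1 first-place votes: A 14, B 4, C 13. A and C advance.
Runoff: A is ranked above C on 18 ballots, C above A on 13.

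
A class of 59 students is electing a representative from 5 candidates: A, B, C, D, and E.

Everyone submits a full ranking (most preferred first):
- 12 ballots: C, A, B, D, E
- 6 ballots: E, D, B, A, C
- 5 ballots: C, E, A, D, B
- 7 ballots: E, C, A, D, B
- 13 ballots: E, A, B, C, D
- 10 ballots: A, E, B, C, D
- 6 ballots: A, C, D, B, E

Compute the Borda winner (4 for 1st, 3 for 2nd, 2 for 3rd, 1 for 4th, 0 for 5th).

A: 12×3 + 6×1 + 5×2 + 7×2 + 13×3 + 10×4 + 6×4 = 169
B: 12×2 + 6×2 + 5×0 + 7×0 + 13×2 + 10×2 + 6×1 = 88
C: 12×4 + 6×0 + 5×4 + 7×3 + 13×1 + 10×1 + 6×3 = 130
D: 12×1 + 6×3 + 5×1 + 7×1 + 13×0 + 10×0 + 6×2 = 54
E: 12×0 + 6×4 + 5×3 + 7×4 + 13×4 + 10×3 + 6×0 = 149

A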